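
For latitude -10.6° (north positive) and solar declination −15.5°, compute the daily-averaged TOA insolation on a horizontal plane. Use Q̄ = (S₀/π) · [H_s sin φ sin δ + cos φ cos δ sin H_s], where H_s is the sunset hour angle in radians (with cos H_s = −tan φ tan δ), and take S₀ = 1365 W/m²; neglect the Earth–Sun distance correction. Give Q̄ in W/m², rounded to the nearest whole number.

446 W/m²

The sunset hour angle satisfies cos H_s = −tan φ tan δ = -0.0519, giving H_s = 92.97°. In radians, H_s = 1.6226.
H_s sin φ sin δ = 1.6226 × -0.1840 × -0.2672 = 0.0798.
cos φ cos δ sin H_s = 0.9829 × 0.9636 × 0.9987 = 0.9459.
Q̄ = (1365/π) × (0.0798 + 0.9459) = 434.49 × 1.0257 = 445.66 W/m².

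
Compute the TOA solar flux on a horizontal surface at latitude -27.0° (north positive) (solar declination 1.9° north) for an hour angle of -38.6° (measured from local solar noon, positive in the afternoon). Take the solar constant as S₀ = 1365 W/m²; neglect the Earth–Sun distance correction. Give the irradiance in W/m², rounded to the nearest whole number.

cos θ_z = sin(-27.0°) sin(1.9°) + cos(-27.0°) cos(1.9°) cos(-38.60°) = -0.0151 + 0.6960 = 0.6809.
Top-of-atmosphere irradiance = S₀ cos θ_z = 1365 × 0.6809 = 929.43 W/m².

929 W/m²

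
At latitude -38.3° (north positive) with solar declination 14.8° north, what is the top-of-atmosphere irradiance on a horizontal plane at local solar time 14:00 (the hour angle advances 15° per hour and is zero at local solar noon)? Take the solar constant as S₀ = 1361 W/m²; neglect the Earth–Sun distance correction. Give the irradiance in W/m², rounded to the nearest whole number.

Hour angle H = 15° × (14 − 12) = 30.00°.
cos θ_z = sin φ sin δ + cos φ cos δ cos H = (-0.6198)(0.2554) + (0.7848)(0.9668)(0.8660) = 0.4988.
Top-of-atmosphere irradiance = S₀ cos θ_z = 1361 × 0.4988 = 678.87 W/m².

679 W/m²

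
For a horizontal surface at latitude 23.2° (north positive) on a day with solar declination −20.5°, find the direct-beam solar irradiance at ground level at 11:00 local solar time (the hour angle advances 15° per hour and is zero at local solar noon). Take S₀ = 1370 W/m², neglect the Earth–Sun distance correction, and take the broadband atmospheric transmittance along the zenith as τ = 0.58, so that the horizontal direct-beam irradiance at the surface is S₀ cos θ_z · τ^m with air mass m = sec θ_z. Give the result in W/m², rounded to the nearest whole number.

433 W/m²

Hour angle H = 15° × (11 − 12) = -15.00°.
cos θ_z = sin φ sin δ + cos φ cos δ cos H = (0.3939)(-0.3502) + (0.9191)(0.9367)(0.9659) = 0.6936.
Air mass m = 1/cos θ_z = 1/0.6936 = 1.442; τ^m = 0.58^1.442 = 0.4559.
Surface direct beam = 1370 × 0.6936 × 0.4559 = 433.21 W/m².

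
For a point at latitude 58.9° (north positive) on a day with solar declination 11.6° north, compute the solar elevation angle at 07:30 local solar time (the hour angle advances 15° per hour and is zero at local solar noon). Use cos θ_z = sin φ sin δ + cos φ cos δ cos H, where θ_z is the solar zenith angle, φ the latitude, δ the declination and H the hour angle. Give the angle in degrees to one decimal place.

Hour angle H = 15° × (7.5 − 12) = -67.50°.
With φ = 58.9°, δ = 11.6°, H = -67.50°: sin φ sin δ = 0.1722, cos φ cos δ cos H = 0.1936, so cos θ_z = 0.3658.
θ_z = arccos(0.3658) = 68.54°, so the elevation is 90° − 68.54° = 21.46°.

21.5°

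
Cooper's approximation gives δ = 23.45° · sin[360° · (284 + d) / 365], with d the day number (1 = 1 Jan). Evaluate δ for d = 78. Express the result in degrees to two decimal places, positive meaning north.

360 × (284 + 78) / 365 = 357.041°; sin(357.041°) = -0.0516.
δ = 23.45 × -0.0516 = -1.210° ≈ -1.21°.

-1.21°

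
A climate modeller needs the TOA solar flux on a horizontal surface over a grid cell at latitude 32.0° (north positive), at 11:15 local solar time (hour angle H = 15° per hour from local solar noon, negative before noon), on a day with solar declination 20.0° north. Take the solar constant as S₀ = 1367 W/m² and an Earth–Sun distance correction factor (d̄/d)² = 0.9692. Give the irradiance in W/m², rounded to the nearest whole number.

1276 W/m²

Hour angle H = 15° × (11.25 − 12) = -11.25°.
cos θ_z = sin φ sin δ + cos φ cos δ cos H = (0.5299)(0.3420) + (0.8480)(0.9397)(0.9808) = 0.9628.
Top-of-atmosphere irradiance = S₀ (d̄/d)² cos θ_z = 1367 × 0.9692 × 0.9628 = 1275.61 W/m².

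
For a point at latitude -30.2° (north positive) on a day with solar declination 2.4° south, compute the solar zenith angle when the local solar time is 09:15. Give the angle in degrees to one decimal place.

Hour angle H = 15° × (9.25 − 12) = -41.25°.
cos θ_z = sin φ sin δ + cos φ cos δ cos H = (-0.5030)(-0.0419) + (0.8643)(0.9991)(0.7518) = 0.6703.
θ_z = arccos(0.6703) = 47.91°.

47.9°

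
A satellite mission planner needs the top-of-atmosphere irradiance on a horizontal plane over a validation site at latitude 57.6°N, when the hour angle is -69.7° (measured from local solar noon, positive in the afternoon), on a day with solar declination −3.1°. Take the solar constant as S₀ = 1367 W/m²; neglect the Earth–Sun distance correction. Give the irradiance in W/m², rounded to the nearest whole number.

cos θ_z = sin φ sin δ + cos φ cos δ cos H = (0.8443)(-0.0541) + (0.5358)(0.9985)(0.3469) = 0.1399.
Top-of-atmosphere irradiance = S₀ cos θ_z = 1367 × 0.1399 = 191.24 W/m².

191 W/m²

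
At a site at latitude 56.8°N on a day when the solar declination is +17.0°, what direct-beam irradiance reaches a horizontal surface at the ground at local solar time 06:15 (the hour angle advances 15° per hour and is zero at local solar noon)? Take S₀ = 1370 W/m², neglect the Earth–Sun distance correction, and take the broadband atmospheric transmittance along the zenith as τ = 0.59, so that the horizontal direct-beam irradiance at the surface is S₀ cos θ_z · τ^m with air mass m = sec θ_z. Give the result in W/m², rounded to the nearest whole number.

Hour angle H = 15° × (6.25 − 12) = -86.25°.
cos θ_z = sin(56.8°) sin(17.0°) + cos(56.8°) cos(17.0°) cos(-86.25°) = 0.2446 + 0.0342 = 0.2788.
Air mass m = 1/cos θ_z = 1/0.2788 = 3.587; τ^m = 0.59^3.587 = 0.1507.
Surface direct beam = 1370 × 0.2788 × 0.1507 = 57.56 W/m².

58 W/m²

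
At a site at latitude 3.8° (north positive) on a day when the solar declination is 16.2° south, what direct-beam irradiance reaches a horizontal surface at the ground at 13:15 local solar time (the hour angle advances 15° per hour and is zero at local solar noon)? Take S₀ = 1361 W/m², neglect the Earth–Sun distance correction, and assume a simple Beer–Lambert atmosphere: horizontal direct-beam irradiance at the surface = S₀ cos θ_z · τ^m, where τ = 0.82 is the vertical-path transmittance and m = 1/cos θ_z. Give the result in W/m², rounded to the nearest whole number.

Hour angle H = 15° × (13.25 − 12) = 18.75°.
With φ = 3.8°, δ = -16.2°, H = 18.75°: sin φ sin δ = -0.0185, cos φ cos δ cos H = 0.9073, so cos θ_z = 0.8888.
Air mass m = 1/cos θ_z = 1/0.8888 = 1.125; τ^m = 0.82^1.125 = 0.7999.
Surface direct beam = 1361 × 0.8888 × 0.7999 = 967.60 W/m².

968 W/m²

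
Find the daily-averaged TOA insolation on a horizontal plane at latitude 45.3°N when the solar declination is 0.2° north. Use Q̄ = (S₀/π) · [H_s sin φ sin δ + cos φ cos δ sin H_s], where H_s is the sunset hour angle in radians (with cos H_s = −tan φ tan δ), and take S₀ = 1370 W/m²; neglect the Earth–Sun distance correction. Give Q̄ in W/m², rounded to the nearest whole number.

The sunset hour angle satisfies cos H_s = −tan φ tan δ = -0.0035, giving H_s = 90.20°. In radians, H_s = 1.5743.
H_s sin φ sin δ = 1.5743 × 0.7108 × 0.0035 = 0.0039.
cos φ cos δ sin H_s = 0.7034 × 1.0000 × 1.0000 = 0.7034.
Q̄ = (1370/π) × (0.0039 + 0.7034) = 436.08 × 0.7073 = 308.44 W/m².

308 W/m²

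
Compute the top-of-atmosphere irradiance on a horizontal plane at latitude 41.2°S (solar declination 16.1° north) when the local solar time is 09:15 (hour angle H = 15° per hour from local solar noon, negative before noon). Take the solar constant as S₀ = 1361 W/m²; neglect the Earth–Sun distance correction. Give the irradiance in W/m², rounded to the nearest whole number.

491 W/m²

Hour angle H = 15° × (9.25 − 12) = -41.25°.
cos θ_z = sin φ sin δ + cos φ cos δ cos H = (-0.6587)(0.2773) + (0.7524)(0.9608)(0.7518) = 0.3608.
Top-of-atmosphere irradiance = S₀ cos θ_z = 1361 × 0.3608 = 491.05 W/m².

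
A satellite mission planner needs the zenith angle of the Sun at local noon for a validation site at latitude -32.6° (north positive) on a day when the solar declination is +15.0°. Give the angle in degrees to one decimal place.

47.6°

At local solar noon the hour angle is zero, so the zenith angle is |φ − δ| = |-32.6° − (15.0°)| = 47.6°.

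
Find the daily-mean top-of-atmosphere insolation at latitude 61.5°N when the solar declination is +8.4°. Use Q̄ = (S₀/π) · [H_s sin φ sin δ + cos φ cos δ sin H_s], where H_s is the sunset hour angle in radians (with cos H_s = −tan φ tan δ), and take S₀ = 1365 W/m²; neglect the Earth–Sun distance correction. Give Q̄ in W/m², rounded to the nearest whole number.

−tan φ tan δ = −(1.8418)(0.1477) = -0.2720; H_s = arccos(-0.2720) = 105.78°. In radians, H_s = 1.8462.
H_s sin φ sin δ = 1.8462 × 0.8788 × 0.1461 = 0.2370.
cos φ cos δ sin H_s = 0.4772 × 0.9893 × 0.9623 = 0.4543.
Q̄ = (1365/π) × (0.2370 + 0.4543) = 434.49 × 0.6913 = 300.36 W/m².

300 W/m²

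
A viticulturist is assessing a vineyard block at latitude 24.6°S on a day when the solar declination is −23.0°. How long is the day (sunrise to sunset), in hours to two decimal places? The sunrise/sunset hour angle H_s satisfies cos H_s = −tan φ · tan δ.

13.49 hours

cos H_s = −tan(-24.6°) · tan(-23.0°) = -0.1943, so H_s = arccos(-0.1943) = 101.20°.
Day length = 2 H_s / 15° h⁻¹ = 202.40° / 15 = 13.493 h.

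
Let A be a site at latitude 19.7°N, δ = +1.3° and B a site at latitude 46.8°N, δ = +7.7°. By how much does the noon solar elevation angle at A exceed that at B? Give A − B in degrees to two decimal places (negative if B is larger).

A: 90° − |19.7 − (1.3)| = 71.60°.
B: 90° − |46.8 − (7.7)| = 50.90°.
A − B = 71.60 − 50.90 = 20.70°.

+20.70°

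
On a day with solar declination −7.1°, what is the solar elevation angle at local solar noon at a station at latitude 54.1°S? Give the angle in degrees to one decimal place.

43.0°

At local solar noon the hour angle is zero, so the elevation is 90° − |φ − δ| = 90° − |-54.1° − (-7.1°)| = 90° − 47.0° = 43.0°.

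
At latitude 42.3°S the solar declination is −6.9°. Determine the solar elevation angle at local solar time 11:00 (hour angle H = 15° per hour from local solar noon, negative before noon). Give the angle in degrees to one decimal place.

Hour angle H = 15° × (11 − 12) = -15.00°.
cos θ_z = sin(-42.3°) sin(-6.9°) + cos(-42.3°) cos(-6.9°) cos(-15.00°) = 0.0809 + 0.7093 = 0.7902.
θ_z = arccos(0.7902) = 37.80°, so the elevation is 90° − 37.80° = 52.20°.

52.2°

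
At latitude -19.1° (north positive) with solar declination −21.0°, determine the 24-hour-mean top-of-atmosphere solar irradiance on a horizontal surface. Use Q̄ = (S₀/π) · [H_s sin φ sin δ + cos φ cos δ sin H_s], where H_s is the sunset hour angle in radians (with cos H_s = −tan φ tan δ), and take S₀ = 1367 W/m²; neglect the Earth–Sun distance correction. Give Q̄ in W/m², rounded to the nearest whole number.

−tan φ tan δ = −(-0.3463)(-0.3839) = -0.1329; H_s = arccos(-0.1329) = 97.64°. In radians, H_s = 1.7041.
H_s sin φ sin δ = 1.7041 × -0.3272 × -0.3584 = 0.1998.
cos φ cos δ sin H_s = 0.9449 × 0.9336 × 0.9911 = 0.8743.
Q̄ = (1367/π) × (0.1998 + 0.8743) = 435.13 × 1.0741 = 467.37 W/m².

467 W/m²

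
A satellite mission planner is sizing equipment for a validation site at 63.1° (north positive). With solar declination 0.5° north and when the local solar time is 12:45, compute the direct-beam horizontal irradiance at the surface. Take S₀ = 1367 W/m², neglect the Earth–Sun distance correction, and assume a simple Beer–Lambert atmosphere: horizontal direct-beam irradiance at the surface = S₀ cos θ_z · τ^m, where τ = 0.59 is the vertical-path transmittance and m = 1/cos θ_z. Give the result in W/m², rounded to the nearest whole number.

Hour angle H = 15° × (12.75 − 12) = 11.25°.
cos θ_z = sin φ sin δ + cos φ cos δ cos H = (0.8918)(0.0087) + (0.4524)(1.0000)(0.9808) = 0.4515.
Air mass m = 1/cos θ_z = 1/0.4515 = 2.215; τ^m = 0.59^2.215 = 0.3108.
Surface direct beam = 1367 × 0.4515 × 0.3108 = 191.83 W/m².

192 W/m²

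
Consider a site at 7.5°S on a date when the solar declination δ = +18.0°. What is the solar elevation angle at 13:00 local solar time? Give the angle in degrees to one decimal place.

60.5°

Hour angle H = 15° × (13 − 12) = 15.00°.
With φ = -7.5°, δ = 18.0°, H = 15.00°: sin φ sin δ = -0.0403, cos φ cos δ cos H = 0.9108, so cos θ_z = 0.8705.
θ_z = arccos(0.8705) = 29.48°, so the elevation is 90° − 29.48° = 60.52°.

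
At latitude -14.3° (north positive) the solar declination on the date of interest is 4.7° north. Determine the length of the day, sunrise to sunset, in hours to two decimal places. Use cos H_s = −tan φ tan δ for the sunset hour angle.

The sunset hour angle satisfies cos H_s = −tan φ tan δ = 0.0210, giving H_s = 88.80°.
Day length = 2 H_s / 15° h⁻¹ = 177.60° / 15 = 11.840 h.

11.84 hours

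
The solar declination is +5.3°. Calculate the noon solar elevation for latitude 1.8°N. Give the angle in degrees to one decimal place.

86.5°

At local solar noon the hour angle is zero, so the elevation is 90° − |φ − δ| = 90° − |1.8° − (5.3°)| = 90° − 3.5° = 86.5°.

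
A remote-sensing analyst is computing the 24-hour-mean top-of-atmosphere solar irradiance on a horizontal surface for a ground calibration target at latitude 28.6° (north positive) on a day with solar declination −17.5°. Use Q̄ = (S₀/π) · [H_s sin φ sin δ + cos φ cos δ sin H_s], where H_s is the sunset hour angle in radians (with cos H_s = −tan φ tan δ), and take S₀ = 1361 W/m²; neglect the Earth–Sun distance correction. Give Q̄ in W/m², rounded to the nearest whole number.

−tan φ tan δ = −(0.5452)(-0.3153) = 0.1719; H_s = arccos(0.1719) = 80.10°. In radians, H_s = 1.3980.
H_s sin φ sin δ = 1.3980 × 0.4787 × -0.3007 = -0.2012.
cos φ cos δ sin H_s = 0.8780 × 0.9537 × 0.9851 = 0.8249.
Q̄ = (1361/π) × (-0.2012 + 0.8249) = 433.22 × 0.6237 = 270.20 W/m².

270 W/m²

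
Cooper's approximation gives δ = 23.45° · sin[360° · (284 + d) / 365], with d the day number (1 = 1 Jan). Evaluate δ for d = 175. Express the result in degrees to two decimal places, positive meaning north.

360 × (284 + 175) / 365 = 452.712°; sin(452.712°) = 0.9989.
δ = 23.45 × 0.9989 = 23.424° ≈ +23.42°.

+23.42°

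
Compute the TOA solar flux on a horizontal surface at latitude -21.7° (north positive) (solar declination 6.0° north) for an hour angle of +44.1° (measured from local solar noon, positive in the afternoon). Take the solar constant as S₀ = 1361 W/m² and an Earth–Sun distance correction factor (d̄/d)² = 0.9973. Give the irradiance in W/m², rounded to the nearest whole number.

cos θ_z = sin(-21.7°) sin(6.0°) + cos(-21.7°) cos(6.0°) cos(44.10°) = -0.0386 + 0.6636 = 0.6250.
Top-of-atmosphere irradiance = S₀ (d̄/d)² cos θ_z = 1361 × 0.9973 × 0.6250 = 848.33 W/m².

848 W/m²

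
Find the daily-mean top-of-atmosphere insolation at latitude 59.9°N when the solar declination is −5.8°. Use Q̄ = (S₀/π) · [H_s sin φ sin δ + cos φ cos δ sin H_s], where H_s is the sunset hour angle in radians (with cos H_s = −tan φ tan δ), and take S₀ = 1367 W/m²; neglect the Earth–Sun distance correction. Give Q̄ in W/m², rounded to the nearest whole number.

161 W/m²

−tan φ tan δ = −(1.7251)(-0.1016) = 0.1753; H_s = arccos(0.1753) = 79.90°. In radians, H_s = 1.3945.
H_s sin φ sin δ = 1.3945 × 0.8652 × -0.1011 = -0.1220.
cos φ cos δ sin H_s = 0.5015 × 0.9949 × 0.9845 = 0.4912.
Q̄ = (1367/π) × (-0.1220 + 0.4912) = 435.13 × 0.3692 = 160.65 W/m².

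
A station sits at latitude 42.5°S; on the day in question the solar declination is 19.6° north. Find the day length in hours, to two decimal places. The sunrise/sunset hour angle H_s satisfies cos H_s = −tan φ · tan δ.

9.46 hours

cos H_s = −tan(-42.5°) · tan(19.6°) = 0.3263, so H_s = arccos(0.3263) = 70.96°.
Day length = 2 H_s / 15° h⁻¹ = 141.92° / 15 = 9.461 h.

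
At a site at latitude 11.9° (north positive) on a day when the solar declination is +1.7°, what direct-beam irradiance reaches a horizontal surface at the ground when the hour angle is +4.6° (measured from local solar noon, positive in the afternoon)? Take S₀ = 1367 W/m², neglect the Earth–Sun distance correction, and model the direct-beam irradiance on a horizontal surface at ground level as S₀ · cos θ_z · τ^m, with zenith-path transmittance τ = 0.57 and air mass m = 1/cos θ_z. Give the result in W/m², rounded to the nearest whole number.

756 W/m²

cos θ_z = sin(11.9°) sin(1.7°) + cos(11.9°) cos(1.7°) cos(4.60°) = 0.0061 + 0.9749 = 0.9810.
Air mass m = 1/cos θ_z = 1/0.9810 = 1.019; τ^m = 0.57^1.019 = 0.5639.
Surface direct beam = 1367 × 0.9810 × 0.5639 = 756.21 W/m².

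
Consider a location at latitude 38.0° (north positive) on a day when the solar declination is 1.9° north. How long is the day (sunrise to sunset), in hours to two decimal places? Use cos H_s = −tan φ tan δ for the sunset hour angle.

12.20 hours

−tan φ tan δ = −(0.7813)(0.0332) = -0.0259; H_s = arccos(-0.0259) = 91.48°.
Day length = 2 H_s / 15° h⁻¹ = 182.96° / 15 = 12.197 h.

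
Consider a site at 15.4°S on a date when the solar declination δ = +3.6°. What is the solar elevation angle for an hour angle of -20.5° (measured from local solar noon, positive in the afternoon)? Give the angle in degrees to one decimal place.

62.2°

With φ = -15.4°, δ = 3.6°, H = -20.50°: sin φ sin δ = -0.0167, cos φ cos δ cos H = 0.9013, so cos θ_z = 0.8846.
θ_z = arccos(0.8846) = 27.80°, so the elevation is 90° − 27.80° = 62.20°.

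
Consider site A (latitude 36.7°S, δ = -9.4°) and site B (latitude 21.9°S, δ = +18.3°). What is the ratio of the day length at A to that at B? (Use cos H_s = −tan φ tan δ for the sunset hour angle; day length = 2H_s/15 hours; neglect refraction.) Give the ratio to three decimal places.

1.179

A: H_s = arccos(−tan -36.7° · tan -9.4°) = 97.09°, so 2H_s/15 = 12.9453 h.
B: H_s = arccos(−tan -21.9° · tan 18.3°) = 82.36°, so 2H_s/15 = 10.9813 h.
Ratio A/B = 12.9453 / 10.9813 = 1.1788.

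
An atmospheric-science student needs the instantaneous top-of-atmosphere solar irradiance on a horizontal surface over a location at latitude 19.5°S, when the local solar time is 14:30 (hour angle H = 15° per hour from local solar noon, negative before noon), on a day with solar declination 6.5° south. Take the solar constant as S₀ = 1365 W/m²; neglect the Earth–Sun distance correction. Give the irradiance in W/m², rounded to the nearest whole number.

1066 W/m²

Hour angle H = 15° × (14.5 − 12) = 37.50°.
With φ = -19.5°, δ = -6.5°, H = 37.50°: sin φ sin δ = 0.0378, cos φ cos δ cos H = 0.7430, so cos θ_z = 0.7808.
Top-of-atmosphere irradiance = S₀ cos θ_z = 1365 × 0.7808 = 1065.79 W/m².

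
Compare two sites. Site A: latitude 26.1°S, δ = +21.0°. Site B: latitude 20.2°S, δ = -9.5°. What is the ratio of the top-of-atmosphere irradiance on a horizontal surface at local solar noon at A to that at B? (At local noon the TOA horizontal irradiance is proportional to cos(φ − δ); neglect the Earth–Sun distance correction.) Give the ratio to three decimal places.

A: cos θ_z = cos(-26.1° − (21.0°)) = 0.6807.
B: cos θ_z = cos(-20.2° − (-9.5°)) = 0.9826.
Ratio A/B = 0.6807 / 0.9826 = 0.6928.

0.693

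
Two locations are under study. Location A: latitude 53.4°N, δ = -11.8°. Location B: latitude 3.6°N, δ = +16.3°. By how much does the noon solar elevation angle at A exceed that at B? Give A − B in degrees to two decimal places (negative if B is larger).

A: 90° − |53.4 − (-11.8)| = 24.80°.
B: 90° − |3.6 − (16.3)| = 77.30°.
A − B = 24.80 − 77.30 = -52.50°.

-52.50°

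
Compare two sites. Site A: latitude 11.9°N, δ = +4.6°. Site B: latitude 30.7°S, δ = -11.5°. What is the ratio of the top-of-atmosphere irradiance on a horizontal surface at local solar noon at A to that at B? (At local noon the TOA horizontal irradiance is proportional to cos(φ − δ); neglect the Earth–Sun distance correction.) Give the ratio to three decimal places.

1.050

A: cos θ_z = cos(11.9° − (4.6°)) = 0.9919.
B: cos θ_z = cos(-30.7° − (-11.5°)) = 0.9444.
Ratio A/B = 0.9919 / 0.9444 = 1.0503.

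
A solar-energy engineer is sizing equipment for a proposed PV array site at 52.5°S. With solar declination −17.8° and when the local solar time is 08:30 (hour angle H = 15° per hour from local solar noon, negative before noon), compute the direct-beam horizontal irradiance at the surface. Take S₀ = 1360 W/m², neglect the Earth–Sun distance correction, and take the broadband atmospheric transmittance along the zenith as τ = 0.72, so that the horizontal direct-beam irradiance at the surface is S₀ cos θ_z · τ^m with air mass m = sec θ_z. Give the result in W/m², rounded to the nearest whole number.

466 W/m²

Hour angle H = 15° × (8.5 − 12) = -52.50°.
cos θ_z = sin φ sin δ + cos φ cos δ cos H = (-0.7934)(-0.3057) + (0.6088)(0.9521)(0.6088) = 0.5954.
Air mass m = 1/cos θ_z = 1/0.5954 = 1.680; τ^m = 0.72^1.680 = 0.5759.
Surface direct beam = 1360 × 0.5954 × 0.5759 = 466.33 W/m².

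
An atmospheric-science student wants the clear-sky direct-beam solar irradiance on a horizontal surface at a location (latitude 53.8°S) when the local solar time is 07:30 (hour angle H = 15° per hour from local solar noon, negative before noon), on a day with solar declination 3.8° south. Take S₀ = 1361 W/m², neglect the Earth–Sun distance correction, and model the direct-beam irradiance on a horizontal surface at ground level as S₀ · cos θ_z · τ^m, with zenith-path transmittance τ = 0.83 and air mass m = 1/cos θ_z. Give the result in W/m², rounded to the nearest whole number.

Hour angle H = 15° × (7.5 − 12) = -67.50°.
With φ = -53.8°, δ = -3.8°, H = -67.50°: sin φ sin δ = 0.0535, cos φ cos δ cos H = 0.2255, so cos θ_z = 0.2790.
Air mass m = 1/cos θ_z = 1/0.2790 = 3.584; τ^m = 0.83^3.584 = 0.5128.
Surface direct beam = 1361 × 0.2790 × 0.5128 = 194.72 W/m².

195 W/m²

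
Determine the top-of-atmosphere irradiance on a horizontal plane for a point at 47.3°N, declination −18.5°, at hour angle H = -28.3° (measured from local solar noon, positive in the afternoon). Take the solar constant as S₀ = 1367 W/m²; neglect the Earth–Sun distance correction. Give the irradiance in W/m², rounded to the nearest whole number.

455 W/m²

cos θ_z = sin φ sin δ + cos φ cos δ cos H = (0.7349)(-0.3173) + (0.6782)(0.9483)(0.8805) = 0.3331.
Top-of-atmosphere irradiance = S₀ cos θ_z = 1367 × 0.3331 = 455.35 W/m².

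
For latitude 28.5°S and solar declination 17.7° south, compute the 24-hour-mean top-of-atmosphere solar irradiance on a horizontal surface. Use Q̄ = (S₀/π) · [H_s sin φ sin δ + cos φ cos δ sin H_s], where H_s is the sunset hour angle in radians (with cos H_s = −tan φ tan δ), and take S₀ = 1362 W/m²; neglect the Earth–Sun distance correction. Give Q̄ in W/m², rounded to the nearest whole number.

467 W/m²

The sunset hour angle satisfies cos H_s = −tan φ tan δ = -0.1733, giving H_s = 99.98°. In radians, H_s = 1.7450.
H_s sin φ sin δ = 1.7450 × -0.4772 × -0.3040 = 0.2531.
cos φ cos δ sin H_s = 0.8788 × 0.9527 × 0.9849 = 0.8246.
Q̄ = (1362/π) × (0.2531 + 0.8246) = 433.54 × 1.0777 = 467.23 W/m².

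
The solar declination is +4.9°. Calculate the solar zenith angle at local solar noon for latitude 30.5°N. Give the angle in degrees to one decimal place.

At local solar noon the hour angle is zero, so the zenith angle is |φ − δ| = |30.5° − (4.9°)| = 25.6°.

25.6°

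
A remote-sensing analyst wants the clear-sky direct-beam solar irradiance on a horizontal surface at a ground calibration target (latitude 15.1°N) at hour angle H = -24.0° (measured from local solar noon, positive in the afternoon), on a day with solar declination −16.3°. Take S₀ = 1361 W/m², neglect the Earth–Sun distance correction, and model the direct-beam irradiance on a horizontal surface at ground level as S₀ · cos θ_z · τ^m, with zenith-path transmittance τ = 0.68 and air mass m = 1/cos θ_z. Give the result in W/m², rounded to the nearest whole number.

cos θ_z = sin φ sin δ + cos φ cos δ cos H = (0.2605)(-0.2807) + (0.9655)(0.9598)(0.9135) = 0.7734.
Air mass m = 1/cos θ_z = 1/0.7734 = 1.293; τ^m = 0.68^1.293 = 0.6073.
Surface direct beam = 1361 × 0.7734 × 0.6073 = 639.24 W/m².

639 W/m²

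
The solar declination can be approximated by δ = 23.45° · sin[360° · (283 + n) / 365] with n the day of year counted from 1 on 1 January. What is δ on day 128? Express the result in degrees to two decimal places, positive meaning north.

+16.69°

360 × (283 + 128) / 365 = 405.370°; sin(405.370°) = 0.7117.
δ = 23.45 × 0.7117 = 16.689° ≈ +16.69°.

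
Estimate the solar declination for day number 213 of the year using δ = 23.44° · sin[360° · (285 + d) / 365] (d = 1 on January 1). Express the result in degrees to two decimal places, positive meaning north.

+17.64°

360 × (285 + 213) / 365 = 491.178°; sin(491.178°) = 0.7527.
δ = 23.44 × 0.7527 = 17.643° ≈ +17.64°.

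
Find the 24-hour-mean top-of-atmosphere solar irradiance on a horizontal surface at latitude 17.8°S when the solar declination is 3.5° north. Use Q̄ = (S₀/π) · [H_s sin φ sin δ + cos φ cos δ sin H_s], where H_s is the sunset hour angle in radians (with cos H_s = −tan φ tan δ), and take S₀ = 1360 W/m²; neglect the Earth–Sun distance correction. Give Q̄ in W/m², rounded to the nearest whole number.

cos H_s = −tan(-17.8°) · tan(3.5°) = 0.0196, so H_s = arccos(0.0196) = 88.88°. In radians, H_s = 1.5512.
H_s sin φ sin δ = 1.5512 × -0.3057 × 0.0610 = -0.0289.
cos φ cos δ sin H_s = 0.9521 × 0.9981 × 0.9998 = 0.9501.
Q̄ = (1360/π) × (-0.0289 + 0.9501) = 432.90 × 0.9212 = 398.79 W/m².

399 W/m²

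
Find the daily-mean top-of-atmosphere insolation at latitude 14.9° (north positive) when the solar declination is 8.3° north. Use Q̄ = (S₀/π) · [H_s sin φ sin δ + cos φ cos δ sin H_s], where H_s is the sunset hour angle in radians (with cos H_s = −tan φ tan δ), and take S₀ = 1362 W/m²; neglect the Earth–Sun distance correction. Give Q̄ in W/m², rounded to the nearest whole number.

cos H_s = −tan(14.9°) · tan(8.3°) = -0.0388, so H_s = arccos(-0.0388) = 92.22°. In radians, H_s = 1.6095.
H_s sin φ sin δ = 1.6095 × 0.2571 × 0.1444 = 0.0598.
cos φ cos δ sin H_s = 0.9664 × 0.9895 × 0.9993 = 0.9556.
Q̄ = (1362/π) × (0.0598 + 0.9556) = 433.54 × 1.0154 = 440.22 W/m².

440 W/m²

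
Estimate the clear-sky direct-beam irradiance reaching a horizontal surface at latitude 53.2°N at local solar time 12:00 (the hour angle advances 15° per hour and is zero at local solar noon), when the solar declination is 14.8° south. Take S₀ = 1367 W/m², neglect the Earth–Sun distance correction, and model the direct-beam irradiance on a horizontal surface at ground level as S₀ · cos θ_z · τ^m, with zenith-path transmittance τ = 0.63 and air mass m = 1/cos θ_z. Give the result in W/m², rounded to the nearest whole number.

Hour angle H = 15° × (12 − 12) = 0.00°.
cos θ_z = sin φ sin δ + cos φ cos δ cos H = (0.8007)(-0.2554) + (0.5990)(0.9668)(1.0000) = 0.3746.
Air mass m = 1/cos θ_z = 1/0.3746 = 2.670; τ^m = 0.63^2.670 = 0.2912.
Surface direct beam = 1367 × 0.3746 × 0.2912 = 149.12 W/m².

149 W/m²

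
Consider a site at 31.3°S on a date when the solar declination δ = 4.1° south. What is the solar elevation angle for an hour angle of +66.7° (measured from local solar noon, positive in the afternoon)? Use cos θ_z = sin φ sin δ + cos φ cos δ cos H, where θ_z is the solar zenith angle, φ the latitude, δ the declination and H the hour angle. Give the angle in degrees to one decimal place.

22.0°

cos θ_z = sin(-31.3°) sin(-4.1°) + cos(-31.3°) cos(-4.1°) cos(66.70°) = 0.0371 + 0.3371 = 0.3742.
θ_z = arccos(0.3742) = 68.03°, so the elevation is 90° − 68.03° = 21.97°.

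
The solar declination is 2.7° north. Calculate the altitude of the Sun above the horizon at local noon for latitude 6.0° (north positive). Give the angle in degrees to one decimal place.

86.7°

At local solar noon the hour angle is zero, so the elevation is 90° − |φ − δ| = 90° − |6.0° − (2.7°)| = 90° − 3.3° = 86.7°.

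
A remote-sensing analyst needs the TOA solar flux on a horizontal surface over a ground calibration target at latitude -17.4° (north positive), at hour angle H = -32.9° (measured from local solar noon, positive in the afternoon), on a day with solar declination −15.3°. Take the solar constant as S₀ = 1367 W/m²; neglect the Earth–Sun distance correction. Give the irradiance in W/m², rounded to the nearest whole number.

cos θ_z = sin(-17.4°) sin(-15.3°) + cos(-17.4°) cos(-15.3°) cos(-32.90°) = 0.0789 + 0.7728 = 0.8517.
Top-of-atmosphere irradiance = S₀ cos θ_z = 1367 × 0.8517 = 1164.27 W/m².

1164 W/m²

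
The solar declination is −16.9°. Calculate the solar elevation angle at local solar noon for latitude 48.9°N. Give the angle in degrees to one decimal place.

At local solar noon the hour angle is zero, so the elevation is 90° − |φ − δ| = 90° − |48.9° − (-16.9°)| = 90° − 65.8° = 24.2°.

24.2°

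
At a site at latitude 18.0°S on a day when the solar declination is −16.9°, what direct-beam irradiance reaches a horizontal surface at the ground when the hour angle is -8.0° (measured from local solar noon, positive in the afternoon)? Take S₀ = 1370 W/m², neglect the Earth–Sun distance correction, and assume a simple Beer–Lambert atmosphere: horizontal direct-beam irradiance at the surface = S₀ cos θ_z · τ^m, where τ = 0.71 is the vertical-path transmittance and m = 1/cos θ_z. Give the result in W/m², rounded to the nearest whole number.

961 W/m²

cos θ_z = sin φ sin δ + cos φ cos δ cos H = (-0.3090)(-0.2907) + (0.9511)(0.9568)(0.9903) = 0.9910.
Air mass m = 1/cos θ_z = 1/0.9910 = 1.009; τ^m = 0.71^1.009 = 0.7078.
Surface direct beam = 1370 × 0.9910 × 0.7078 = 960.96 W/m².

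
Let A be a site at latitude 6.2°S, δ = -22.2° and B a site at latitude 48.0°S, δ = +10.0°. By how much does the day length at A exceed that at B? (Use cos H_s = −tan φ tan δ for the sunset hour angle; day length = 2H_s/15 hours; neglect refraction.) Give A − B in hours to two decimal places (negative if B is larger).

A: H_s = arccos(−tan -6.2° · tan -22.2°) = 92.54°, so 2H_s/15 = 12.3387 h.
B: H_s = arccos(−tan -48.0° · tan 10.0°) = 78.71°, so 2H_s/15 = 10.4947 h.
A − B = 12.3387 − 10.4947 = 1.8440 h.

+1.84 h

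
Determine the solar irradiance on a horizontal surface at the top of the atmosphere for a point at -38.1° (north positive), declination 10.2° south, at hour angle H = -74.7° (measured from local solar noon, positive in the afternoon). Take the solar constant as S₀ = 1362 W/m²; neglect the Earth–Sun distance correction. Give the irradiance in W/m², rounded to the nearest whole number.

427 W/m²

With φ = -38.1°, δ = -10.2°, H = -74.70°: sin φ sin δ = 0.1093, cos φ cos δ cos H = 0.2044, so cos θ_z = 0.3137.
Top-of-atmosphere irradiance = S₀ cos θ_z = 1362 × 0.3137 = 427.26 W/m².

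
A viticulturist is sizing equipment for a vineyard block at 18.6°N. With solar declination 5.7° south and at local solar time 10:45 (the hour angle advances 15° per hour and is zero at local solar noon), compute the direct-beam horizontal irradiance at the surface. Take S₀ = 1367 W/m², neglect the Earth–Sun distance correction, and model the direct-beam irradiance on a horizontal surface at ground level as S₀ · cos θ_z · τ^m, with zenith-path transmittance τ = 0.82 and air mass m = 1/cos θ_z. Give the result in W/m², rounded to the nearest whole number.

Hour angle H = 15° × (10.75 − 12) = -18.75°.
cos θ_z = sin(18.6°) sin(-5.7°) + cos(18.6°) cos(-5.7°) cos(-18.75°) = -0.0317 + 0.8930 = 0.8613.
Air mass m = 1/cos θ_z = 1/0.8613 = 1.161; τ^m = 0.82^1.161 = 0.7942.
Surface direct beam = 1367 × 0.8613 × 0.7942 = 935.09 W/m².

935 W/m²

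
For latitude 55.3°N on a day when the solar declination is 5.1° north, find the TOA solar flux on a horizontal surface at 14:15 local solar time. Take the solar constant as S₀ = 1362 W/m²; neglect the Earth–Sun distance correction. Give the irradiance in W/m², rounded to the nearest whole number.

742 W/m²

Hour angle H = 15° × (14.25 − 12) = 33.75°.
cos θ_z = sin φ sin δ + cos φ cos δ cos H = (0.8221)(0.0889) + (0.5693)(0.9960)(0.8315) = 0.5446.
Top-of-atmosphere irradiance = S₀ cos θ_z = 1362 × 0.5446 = 741.75 W/m².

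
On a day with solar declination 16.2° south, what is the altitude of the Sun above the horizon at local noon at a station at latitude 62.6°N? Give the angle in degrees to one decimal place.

At local solar noon the hour angle is zero, so the elevation is 90° − |φ − δ| = 90° − |62.6° − (-16.2°)| = 90° − 78.8° = 11.2°.

11.2°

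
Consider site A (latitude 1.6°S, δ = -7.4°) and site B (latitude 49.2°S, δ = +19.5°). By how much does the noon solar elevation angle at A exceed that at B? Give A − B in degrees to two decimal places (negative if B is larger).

A: 90° − |-1.6 − (-7.4)| = 84.20°.
B: 90° − |-49.2 − (19.5)| = 21.30°.
A − B = 84.20 − 21.30 = 62.90°.

+62.90°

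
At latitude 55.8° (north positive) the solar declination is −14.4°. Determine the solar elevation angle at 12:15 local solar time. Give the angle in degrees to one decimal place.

Hour angle H = 15° × (12.25 − 12) = 3.75°.
cos θ_z = sin(55.8°) sin(-14.4°) + cos(55.8°) cos(-14.4°) cos(3.75°) = -0.2057 + 0.5433 = 0.3376.
θ_z = arccos(0.3376) = 70.27°, so the elevation is 90° − 70.27° = 19.73°.

19.7°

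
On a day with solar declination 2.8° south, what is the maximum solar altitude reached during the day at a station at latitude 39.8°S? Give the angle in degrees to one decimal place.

At local solar noon the hour angle is zero, so the elevation is 90° − |φ − δ| = 90° − |-39.8° − (-2.8°)| = 90° − 37.0° = 53.0°.

53.0°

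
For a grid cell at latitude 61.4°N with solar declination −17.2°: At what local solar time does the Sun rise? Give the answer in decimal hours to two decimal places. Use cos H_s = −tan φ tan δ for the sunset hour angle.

8.31 h

cos H_s = −tan(61.4°) · tan(-17.2°) = 0.5678, so H_s = arccos(0.5678) = 55.40°.
Sunrise is at 12 − H_s/15 = 12 − 3.693 = 8.307 h local solar time.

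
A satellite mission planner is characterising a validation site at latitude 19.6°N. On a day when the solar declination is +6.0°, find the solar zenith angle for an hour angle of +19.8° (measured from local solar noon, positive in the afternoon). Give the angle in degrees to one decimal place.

23.6°

cos θ_z = sin φ sin δ + cos φ cos δ cos H = (0.3355)(0.1045) + (0.9421)(0.9945)(0.9409) = 0.9166.
θ_z = arccos(0.9166) = 23.57°.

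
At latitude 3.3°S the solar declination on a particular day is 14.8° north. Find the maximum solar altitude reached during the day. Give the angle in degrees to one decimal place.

At local solar noon the hour angle is zero, so the elevation is 90° − |φ − δ| = 90° − |-3.3° − (14.8°)| = 90° − 18.1° = 71.9°.

71.9°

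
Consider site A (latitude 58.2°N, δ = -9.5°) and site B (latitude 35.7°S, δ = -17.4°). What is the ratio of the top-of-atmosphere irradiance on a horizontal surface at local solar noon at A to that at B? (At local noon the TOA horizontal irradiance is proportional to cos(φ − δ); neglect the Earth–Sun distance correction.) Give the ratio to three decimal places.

0.400

A: cos θ_z = cos(58.2° − (-9.5°)) = 0.3795.
B: cos θ_z = cos(-35.7° − (-17.4°)) = 0.9494.
Ratio A/B = 0.3795 / 0.9494 = 0.3997.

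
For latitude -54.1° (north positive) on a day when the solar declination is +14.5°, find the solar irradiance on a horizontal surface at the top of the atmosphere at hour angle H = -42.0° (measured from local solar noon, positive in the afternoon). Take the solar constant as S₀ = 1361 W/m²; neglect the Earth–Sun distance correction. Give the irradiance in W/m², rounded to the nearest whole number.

298 W/m²

cos θ_z = sin φ sin δ + cos φ cos δ cos H = (-0.8100)(0.2504) + (0.5864)(0.9681)(0.7431) = 0.2190.
Top-of-atmosphere irradiance = S₀ cos θ_z = 1361 × 0.2190 = 298.06 W/m².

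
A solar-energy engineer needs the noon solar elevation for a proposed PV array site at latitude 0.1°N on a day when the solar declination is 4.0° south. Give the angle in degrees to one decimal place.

At local solar noon the hour angle is zero, so the elevation is 90° − |φ − δ| = 90° − |0.1° − (-4.0°)| = 90° − 4.1° = 85.9°.

85.9°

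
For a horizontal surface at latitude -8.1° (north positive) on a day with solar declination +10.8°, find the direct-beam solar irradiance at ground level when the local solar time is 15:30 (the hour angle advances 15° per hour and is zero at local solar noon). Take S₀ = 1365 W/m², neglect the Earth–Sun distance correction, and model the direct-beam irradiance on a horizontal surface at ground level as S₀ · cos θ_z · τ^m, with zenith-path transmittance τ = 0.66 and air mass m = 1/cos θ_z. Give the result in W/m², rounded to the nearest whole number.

Hour angle H = 15° × (15.5 − 12) = 52.50°.
cos θ_z = sin(-8.1°) sin(10.8°) + cos(-8.1°) cos(10.8°) cos(52.50°) = -0.0264 + 0.5920 = 0.5656.
Air mass m = 1/cos θ_z = 1/0.5656 = 1.768; τ^m = 0.66^1.768 = 0.4797.
Surface direct beam = 1365 × 0.5656 × 0.4797 = 370.35 W/m².

370 W/m²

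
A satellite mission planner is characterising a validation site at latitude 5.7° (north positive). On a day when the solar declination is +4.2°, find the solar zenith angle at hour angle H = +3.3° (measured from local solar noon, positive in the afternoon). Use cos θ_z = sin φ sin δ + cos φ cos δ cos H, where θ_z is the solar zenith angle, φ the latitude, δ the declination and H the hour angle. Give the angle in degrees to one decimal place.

cos θ_z = sin(5.7°) sin(4.2°) + cos(5.7°) cos(4.2°) cos(3.30°) = 0.0073 + 0.9907 = 0.9980.
θ_z = arccos(0.9980) = 3.62°.

3.6°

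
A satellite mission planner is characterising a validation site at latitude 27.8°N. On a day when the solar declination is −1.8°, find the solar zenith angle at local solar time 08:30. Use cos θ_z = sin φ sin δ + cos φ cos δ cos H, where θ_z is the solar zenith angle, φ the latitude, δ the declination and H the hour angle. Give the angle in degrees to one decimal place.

Hour angle H = 15° × (8.5 − 12) = -52.50°.
cos θ_z = sin(27.8°) sin(-1.8°) + cos(27.8°) cos(-1.8°) cos(-52.50°) = -0.0146 + 0.5382 = 0.5236.
θ_z = arccos(0.5236) = 58.43°.

58.4°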